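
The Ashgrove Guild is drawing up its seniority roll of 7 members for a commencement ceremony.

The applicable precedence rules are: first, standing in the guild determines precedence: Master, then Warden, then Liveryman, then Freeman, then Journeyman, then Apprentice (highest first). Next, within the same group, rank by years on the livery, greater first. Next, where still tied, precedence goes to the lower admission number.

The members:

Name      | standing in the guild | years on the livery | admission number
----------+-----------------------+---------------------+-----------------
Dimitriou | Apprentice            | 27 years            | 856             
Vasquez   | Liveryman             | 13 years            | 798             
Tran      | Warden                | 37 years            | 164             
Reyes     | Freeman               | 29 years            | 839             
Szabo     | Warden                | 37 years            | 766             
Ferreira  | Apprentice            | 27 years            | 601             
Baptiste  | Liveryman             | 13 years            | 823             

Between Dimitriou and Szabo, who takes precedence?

By standing in the guild: Tran and Szabo (Warden); then Vasquez and Baptiste (Liveryman); then Reyes (Freeman); then Ferreira and Dimitriou (Apprentice).
Tran and Szabo both have years on the livery 37 years, so the next rule applies.
Among Tran and Szabo, by admission number (lower first): Tran (164) before Szabo (766).
Vasquez and Baptiste both have years on the livery 13 years, so the next rule applies.
Among Vasquez and Baptiste, by admission number (lower first): Vasquez (798) before Baptiste (823).
Ferreira and Dimitriou both have years on the livery 27 years, so the next rule applies.
Among Ferreira and Dimitriou, by admission number (lower first): Ferreira (601) before Dimitriou (856).
So Szabo takes precedence.

Szabo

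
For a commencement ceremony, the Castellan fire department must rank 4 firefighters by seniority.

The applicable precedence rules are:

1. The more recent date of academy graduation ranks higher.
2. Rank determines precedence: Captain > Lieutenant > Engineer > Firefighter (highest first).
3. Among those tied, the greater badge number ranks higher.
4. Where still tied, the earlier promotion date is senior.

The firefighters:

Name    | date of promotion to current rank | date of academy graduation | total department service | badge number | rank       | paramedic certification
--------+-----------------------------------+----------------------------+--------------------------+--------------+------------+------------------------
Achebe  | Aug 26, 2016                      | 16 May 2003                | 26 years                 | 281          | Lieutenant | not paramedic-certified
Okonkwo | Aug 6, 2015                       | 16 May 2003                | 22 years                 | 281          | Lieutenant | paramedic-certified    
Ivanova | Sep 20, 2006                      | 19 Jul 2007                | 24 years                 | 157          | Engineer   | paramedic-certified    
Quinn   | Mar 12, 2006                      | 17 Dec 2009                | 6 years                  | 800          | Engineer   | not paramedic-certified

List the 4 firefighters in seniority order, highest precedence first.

Quinn, Ivanova, Okonkwo, Achebe

By date of academy graduation (later first): Quinn (17 Dec 2009); then Ivanova (19 Jul 2007); then Okonkwo and Achebe (both 16 May 2003).
Okonkwo and Achebe are each Lieutenant, so the next rule applies.
Okonkwo and Achebe both have badge number 281, so the next rule applies.
Among Okonkwo and Achebe, by date of promotion to current rank (earlier first): Okonkwo (Aug 6, 2015) before Achebe (Aug 26, 2016).
Full order: Quinn, Ivanova, Okonkwo, Achebe.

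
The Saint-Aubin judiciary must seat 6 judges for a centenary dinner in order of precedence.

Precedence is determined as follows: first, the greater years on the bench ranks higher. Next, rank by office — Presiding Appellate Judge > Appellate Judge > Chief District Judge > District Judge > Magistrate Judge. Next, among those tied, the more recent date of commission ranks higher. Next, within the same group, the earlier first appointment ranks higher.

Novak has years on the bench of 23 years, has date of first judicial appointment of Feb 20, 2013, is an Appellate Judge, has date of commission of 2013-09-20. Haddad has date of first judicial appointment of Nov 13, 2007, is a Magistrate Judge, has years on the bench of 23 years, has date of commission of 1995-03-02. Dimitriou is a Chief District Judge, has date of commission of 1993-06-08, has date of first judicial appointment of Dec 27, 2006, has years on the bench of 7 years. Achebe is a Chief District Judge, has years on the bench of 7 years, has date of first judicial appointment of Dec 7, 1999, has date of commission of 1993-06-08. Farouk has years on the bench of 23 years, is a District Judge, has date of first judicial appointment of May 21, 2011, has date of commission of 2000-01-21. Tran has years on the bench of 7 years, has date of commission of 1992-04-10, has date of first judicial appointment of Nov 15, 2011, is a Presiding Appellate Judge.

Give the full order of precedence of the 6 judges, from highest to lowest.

By years on the bench (higher first): Novak, Farouk and Haddad (each 23 years); then Tran, Achebe and Dimitriou (each 7 years).
Among Novak, Farouk and Haddad, by office: Novak (Appellate Judge) before Farouk (District Judge) before Haddad (Magistrate Judge).
Among Tran, Achebe and Dimitriou, by office: Tran (Presiding Appellate Judge) before Achebe and Dimitriou (Chief District Judge).
Achebe and Dimitriou both have date of commission 1993-06-08, so the next rule applies.
Among Achebe and Dimitriou, by date of first judicial appointment (earlier first): Achebe (Dec 7, 1999) before Dimitriou (Dec 27, 2006).
Full order: Novak, Farouk, Haddad, Tran, Achebe, Dimitriou.

Novak, Farouk, Haddad, Tran, Achebe, Dimitriou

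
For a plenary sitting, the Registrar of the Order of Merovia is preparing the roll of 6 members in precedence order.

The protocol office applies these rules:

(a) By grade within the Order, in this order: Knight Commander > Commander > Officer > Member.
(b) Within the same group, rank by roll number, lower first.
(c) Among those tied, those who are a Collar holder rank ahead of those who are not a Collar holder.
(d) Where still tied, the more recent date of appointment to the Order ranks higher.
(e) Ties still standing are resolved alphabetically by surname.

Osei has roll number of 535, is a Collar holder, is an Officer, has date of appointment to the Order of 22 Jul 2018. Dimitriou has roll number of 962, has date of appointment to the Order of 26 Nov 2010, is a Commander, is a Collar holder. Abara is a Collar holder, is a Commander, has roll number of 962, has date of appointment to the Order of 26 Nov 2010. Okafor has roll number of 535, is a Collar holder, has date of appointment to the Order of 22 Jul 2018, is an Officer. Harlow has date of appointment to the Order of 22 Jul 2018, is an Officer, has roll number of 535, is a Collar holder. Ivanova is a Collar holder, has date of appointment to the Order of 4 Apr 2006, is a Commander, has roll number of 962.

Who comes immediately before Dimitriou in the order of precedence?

Abara

By grade within the Order: Abara, Dimitriou and Ivanova (Commander); then Harlow, Okafor and Osei (Officer).
Abara, Dimitriou and Ivanova all have roll number 962, so the next rule applies.
Abara, Dimitriou and Ivanova are each a Collar holder, so the next rule applies.
Among Abara, Dimitriou and Ivanova, by date of appointment to the Order (later first): Abara and Dimitriou (26 Nov 2010) before Ivanova (4 Apr 2006).
Among Abara and Dimitriou, alphabetically by surname: Abara before Dimitriou.
Harlow, Okafor and Osei all have roll number 535, so the next rule applies.
Harlow, Okafor and Osei are each a Collar holder, so the next rule applies.
Harlow, Okafor and Osei all have date of appointment to the Order 22 Jul 2018, so the next rule applies.
Among Harlow, Okafor and Osei, alphabetically by surname: Harlow before Okafor before Osei.
Order: Abara, Dimitriou, Ivanova, Harlow, Okafor, Osei.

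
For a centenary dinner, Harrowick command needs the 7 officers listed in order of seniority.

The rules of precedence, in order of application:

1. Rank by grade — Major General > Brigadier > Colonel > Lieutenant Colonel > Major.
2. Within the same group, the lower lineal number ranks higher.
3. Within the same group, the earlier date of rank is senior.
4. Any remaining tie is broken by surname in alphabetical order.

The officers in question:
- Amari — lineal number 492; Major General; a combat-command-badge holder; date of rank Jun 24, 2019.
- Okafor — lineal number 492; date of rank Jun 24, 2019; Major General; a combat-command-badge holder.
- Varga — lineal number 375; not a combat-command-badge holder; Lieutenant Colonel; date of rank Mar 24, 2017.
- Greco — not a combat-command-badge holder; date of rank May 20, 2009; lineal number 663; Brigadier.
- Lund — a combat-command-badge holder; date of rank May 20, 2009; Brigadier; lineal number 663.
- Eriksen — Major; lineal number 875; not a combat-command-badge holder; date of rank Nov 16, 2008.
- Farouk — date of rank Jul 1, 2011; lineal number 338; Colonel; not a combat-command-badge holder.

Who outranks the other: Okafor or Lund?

By grade: Amari and Okafor (Major General); then Greco and Lund (Brigadier); then Farouk (Colonel); then Varga (Lieutenant Colonel); then Eriksen (Major).
Amari and Okafor both have lineal number 492, so the next rule applies.
Amari and Okafor both have date of rank Jun 24, 2019, so the next rule applies.
Among Amari and Okafor, alphabetically by surname: Amari before Okafor.
Greco and Lund both have lineal number 663, so the next rule applies.
Greco and Lund both have date of rank May 20, 2009, so the next rule applies.
Among Greco and Lund, alphabetically by surname: Greco before Lund.
So Okafor takes precedence.

Okafor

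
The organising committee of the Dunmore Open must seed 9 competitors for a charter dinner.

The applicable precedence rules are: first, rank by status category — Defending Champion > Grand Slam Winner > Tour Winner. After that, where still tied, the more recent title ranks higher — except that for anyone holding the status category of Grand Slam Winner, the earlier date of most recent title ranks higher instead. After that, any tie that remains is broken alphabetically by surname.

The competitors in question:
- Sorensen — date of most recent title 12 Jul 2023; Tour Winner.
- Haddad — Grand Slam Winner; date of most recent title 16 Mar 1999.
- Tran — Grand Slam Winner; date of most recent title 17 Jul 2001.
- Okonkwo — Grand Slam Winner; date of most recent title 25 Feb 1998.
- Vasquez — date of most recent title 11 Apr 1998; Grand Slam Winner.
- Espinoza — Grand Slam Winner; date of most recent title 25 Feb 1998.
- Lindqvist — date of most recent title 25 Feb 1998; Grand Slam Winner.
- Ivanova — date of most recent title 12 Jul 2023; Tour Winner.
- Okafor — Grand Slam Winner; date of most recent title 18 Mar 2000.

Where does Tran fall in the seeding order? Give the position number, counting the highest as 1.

7

By status category: Espinoza, Lindqvist, Okonkwo, Vasquez, Haddad, Okafor and Tran (Grand Slam Winner); then Ivanova and Sorensen (Tour Winner).
Among Espinoza, Lindqvist, Okonkwo, Vasquez, Haddad, Okafor and Tran, by date of most recent title (earlier first) (reversed rule for this group): Espinoza, Lindqvist and Okonkwo (25 Feb 1998) before Vasquez (11 Apr 1998) before Haddad (16 Mar 1999) before Okafor (18 Mar 2000) before Tran (17 Jul 2001).
Among Espinoza, Lindqvist and Okonkwo, alphabetically by surname: Espinoza before Lindqvist before Okonkwo.
Ivanova and Sorensen both have date of most recent title 12 Jul 2023, so the next rule applies.
Among Ivanova and Sorensen, alphabetically by surname: Ivanova before Sorensen.
Order: Espinoza, Lindqvist, Okonkwo, Vasquez, Haddad, Okafor, Tran, Ivanova, Sorensen. So position 7.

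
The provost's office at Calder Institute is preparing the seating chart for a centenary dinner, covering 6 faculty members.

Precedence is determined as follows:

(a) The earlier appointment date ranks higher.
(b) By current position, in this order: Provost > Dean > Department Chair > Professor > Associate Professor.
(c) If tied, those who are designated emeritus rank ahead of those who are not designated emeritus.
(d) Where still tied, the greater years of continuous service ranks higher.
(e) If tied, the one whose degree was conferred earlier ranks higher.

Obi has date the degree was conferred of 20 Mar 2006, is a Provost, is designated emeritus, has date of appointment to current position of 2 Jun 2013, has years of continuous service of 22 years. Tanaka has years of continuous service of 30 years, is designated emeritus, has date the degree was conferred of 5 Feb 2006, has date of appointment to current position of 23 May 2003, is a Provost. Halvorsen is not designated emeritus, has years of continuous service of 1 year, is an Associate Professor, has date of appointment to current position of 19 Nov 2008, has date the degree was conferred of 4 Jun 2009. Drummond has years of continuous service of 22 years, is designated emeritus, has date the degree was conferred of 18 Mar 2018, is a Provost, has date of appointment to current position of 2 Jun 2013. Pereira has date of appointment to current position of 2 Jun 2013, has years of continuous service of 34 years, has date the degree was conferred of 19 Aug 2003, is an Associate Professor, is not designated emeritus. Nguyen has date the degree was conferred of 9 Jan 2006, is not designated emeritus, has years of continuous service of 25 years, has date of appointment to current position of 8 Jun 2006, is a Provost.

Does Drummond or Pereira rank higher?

Drummond

By date of appointment to current position (earlier first): Tanaka (23 May 2003); then Nguyen (8 Jun 2006); then Halvorsen (19 Nov 2008); then Obi, Drummond and Pereira (each 2 Jun 2013).
Among Obi, Drummond and Pereira, by current position: Obi and Drummond (Provost) before Pereira (Associate Professor).
Obi and Drummond are each designated emeritus, so the next rule applies.
Obi and Drummond both have years of continuous service 22 years, so the next rule applies.
Among Obi and Drummond, by date the degree was conferred (earlier first): Obi (20 Mar 2006) before Drummond (18 Mar 2018).
So Drummond takes precedence.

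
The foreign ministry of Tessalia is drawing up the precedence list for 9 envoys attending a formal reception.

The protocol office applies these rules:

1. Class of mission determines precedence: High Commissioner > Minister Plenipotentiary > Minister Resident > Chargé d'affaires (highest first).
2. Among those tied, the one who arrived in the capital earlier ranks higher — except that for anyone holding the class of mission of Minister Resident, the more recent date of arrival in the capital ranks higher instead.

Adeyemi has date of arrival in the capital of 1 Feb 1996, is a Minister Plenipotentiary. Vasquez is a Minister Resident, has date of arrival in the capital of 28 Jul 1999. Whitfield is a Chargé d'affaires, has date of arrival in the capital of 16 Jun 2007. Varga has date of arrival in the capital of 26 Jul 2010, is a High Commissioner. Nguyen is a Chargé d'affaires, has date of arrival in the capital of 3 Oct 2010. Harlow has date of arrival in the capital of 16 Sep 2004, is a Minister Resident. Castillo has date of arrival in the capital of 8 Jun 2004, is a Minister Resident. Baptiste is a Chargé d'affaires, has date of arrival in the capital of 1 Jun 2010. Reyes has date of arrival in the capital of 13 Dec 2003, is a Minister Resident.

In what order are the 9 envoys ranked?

Varga, Adeyemi, Harlow, Castillo, Reyes, Vasquez, Whitfield, Baptiste, Nguyen

By class of mission: Varga (High Commissioner); then Adeyemi (Minister Plenipotentiary); then Harlow, Castillo, Reyes and Vasquez (Minister Resident); then Whitfield, Baptiste and Nguyen (Chargé d'affaires).
Among Harlow, Castillo, Reyes and Vasquez, by date of arrival in the capital (later first) (reversed rule for this group): Harlow (16 Sep 2004) before Castillo (8 Jun 2004) before Reyes (13 Dec 2003) before Vasquez (28 Jul 1999).
Among Whitfield, Baptiste and Nguyen, by date of arrival in the capital (earlier first): Whitfield (16 Jun 2007) before Baptiste (1 Jun 2010) before Nguyen (3 Oct 2010).
Full order: Varga, Adeyemi, Harlow, Castillo, Reyes, Vasquez, Whitfield, Baptiste, Nguyen.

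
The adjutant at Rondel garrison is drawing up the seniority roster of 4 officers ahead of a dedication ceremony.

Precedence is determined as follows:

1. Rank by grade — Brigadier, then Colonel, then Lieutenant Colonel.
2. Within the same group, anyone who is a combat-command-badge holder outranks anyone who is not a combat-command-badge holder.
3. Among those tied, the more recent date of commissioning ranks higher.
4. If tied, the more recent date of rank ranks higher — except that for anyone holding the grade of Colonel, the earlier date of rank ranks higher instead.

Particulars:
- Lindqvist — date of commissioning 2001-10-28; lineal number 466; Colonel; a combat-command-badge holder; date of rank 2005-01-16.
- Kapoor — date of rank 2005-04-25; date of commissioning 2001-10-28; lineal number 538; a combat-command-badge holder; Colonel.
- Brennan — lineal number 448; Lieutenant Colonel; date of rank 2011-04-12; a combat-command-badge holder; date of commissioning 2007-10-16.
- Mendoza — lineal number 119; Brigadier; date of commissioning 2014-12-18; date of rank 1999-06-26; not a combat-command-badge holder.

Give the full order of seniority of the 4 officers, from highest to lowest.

By grade: Mendoza (Brigadier); then Lindqvist and Kapoor (Colonel); then Brennan (Lieutenant Colonel).
Lindqvist and Kapoor are each a combat-command-badge holder, so the next rule applies.
Lindqvist and Kapoor both have date of commissioning 2001-10-28, so the next rule applies.
Among Lindqvist and Kapoor, by date of rank (earlier first) (reversed rule for this group): Lindqvist (2005-01-16) before Kapoor (2005-04-25).
Full order: Mendoza, Lindqvist, Kapoor, Brennan.

Mendoza, Lindqvist, Kapoor, Brennan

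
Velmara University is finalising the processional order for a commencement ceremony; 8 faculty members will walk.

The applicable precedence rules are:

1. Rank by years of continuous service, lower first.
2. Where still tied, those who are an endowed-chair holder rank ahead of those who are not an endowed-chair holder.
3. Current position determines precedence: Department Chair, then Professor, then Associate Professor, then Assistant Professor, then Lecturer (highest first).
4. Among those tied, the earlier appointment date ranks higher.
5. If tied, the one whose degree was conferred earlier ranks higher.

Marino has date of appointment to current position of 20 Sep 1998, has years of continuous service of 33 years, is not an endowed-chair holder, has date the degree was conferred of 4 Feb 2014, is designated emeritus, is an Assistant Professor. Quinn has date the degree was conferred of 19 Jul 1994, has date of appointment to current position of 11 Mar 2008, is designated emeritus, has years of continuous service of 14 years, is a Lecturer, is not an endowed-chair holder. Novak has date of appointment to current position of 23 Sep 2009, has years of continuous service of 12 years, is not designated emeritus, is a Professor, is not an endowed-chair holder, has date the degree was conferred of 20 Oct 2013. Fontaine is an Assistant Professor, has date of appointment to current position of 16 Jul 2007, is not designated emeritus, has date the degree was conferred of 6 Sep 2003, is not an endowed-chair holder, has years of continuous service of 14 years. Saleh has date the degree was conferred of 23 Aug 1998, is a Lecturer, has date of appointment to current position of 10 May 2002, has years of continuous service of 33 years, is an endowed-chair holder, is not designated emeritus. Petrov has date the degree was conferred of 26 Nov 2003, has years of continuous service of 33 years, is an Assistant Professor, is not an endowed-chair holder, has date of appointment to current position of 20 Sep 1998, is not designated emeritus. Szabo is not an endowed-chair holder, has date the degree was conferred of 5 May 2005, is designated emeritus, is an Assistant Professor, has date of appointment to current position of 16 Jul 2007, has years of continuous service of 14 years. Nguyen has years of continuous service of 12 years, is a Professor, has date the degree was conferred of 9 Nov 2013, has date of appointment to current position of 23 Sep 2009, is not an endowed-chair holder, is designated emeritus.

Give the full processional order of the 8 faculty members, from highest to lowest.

Novak, Nguyen, Fontaine, Szabo, Quinn, Saleh, Petrov, Marino

By years of continuous service (lower first): Novak and Nguyen (both 12 years); then Fontaine, Szabo and Quinn (each 14 years); then Saleh, Petrov and Marino (each 33 years).
Novak and Nguyen are each not an endowed-chair holder, so the next rule applies.
Novak and Nguyen are each Professor, so the next rule applies.
Novak and Nguyen both have date of appointment to current position 23 Sep 2009, so the next rule applies.
Among Novak and Nguyen, by date the degree was conferred (earlier first): Novak (20 Oct 2013) before Nguyen (9 Nov 2013).
Fontaine, Szabo and Quinn are each not an endowed-chair holder, so the next rule applies.
Among Fontaine, Szabo and Quinn, by current position: Fontaine and Szabo (Assistant Professor) before Quinn (Lecturer).
Fontaine and Szabo both have date of appointment to current position 16 Jul 2007, so the next rule applies.
Among Fontaine and Szabo, by date the degree was conferred (earlier first): Fontaine (6 Sep 2003) before Szabo (5 May 2005).
Among Saleh, Petrov and Marino, an endowed-chair holder before not an endowed-chair holder: Saleh (an endowed-chair holder) before Petrov and Marino (not an endowed-chair holder).
Petrov and Marino are each Assistant Professor, so the next rule applies.
Petrov and Marino both have date of appointment to current position 20 Sep 1998, so the next rule applies.
Among Petrov and Marino, by date the degree was conferred (earlier first): Petrov (26 Nov 2003) before Marino (4 Feb 2014).
Full order: Novak, Nguyen, Fontaine, Szabo, Quinn, Saleh, Petrov, Marino.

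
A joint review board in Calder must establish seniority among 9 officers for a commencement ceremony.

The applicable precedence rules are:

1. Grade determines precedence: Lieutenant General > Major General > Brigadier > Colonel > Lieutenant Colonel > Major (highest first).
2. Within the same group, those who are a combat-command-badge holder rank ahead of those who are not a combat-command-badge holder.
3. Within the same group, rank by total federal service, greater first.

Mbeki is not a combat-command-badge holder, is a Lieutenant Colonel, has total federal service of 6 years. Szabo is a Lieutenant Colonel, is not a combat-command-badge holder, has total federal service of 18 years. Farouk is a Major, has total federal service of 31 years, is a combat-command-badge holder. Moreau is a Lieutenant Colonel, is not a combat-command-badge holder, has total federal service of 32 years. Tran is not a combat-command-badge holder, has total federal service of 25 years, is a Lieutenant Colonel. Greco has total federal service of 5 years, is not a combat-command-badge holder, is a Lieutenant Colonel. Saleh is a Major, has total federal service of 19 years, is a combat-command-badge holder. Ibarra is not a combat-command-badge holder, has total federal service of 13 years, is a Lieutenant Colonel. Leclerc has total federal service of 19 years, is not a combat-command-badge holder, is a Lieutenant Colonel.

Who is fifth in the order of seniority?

Ibarra

By grade: Moreau, Tran, Leclerc, Szabo, Ibarra, Mbeki and Greco (Lieutenant Colonel); then Farouk and Saleh (Major).
Moreau, Tran, Leclerc, Szabo, Ibarra, Mbeki and Greco are each not a combat-command-badge holder, so the next rule applies.
Among Moreau, Tran, Leclerc, Szabo, Ibarra, Mbeki and Greco, by total federal service (higher first): Moreau (32 years) before Tran (25 years) before Leclerc (19 years) before Szabo (18 years) before Ibarra (13 years) before Mbeki (6 years) before Greco (5 years).
Farouk and Saleh are each a combat-command-badge holder, so the next rule applies.
Among Farouk and Saleh, by total federal service (higher first): Farouk (31 years) before Saleh (19 years).
Order: Moreau, Tran, Leclerc, Szabo, Ibarra, Mbeki, Greco, Farouk, Saleh.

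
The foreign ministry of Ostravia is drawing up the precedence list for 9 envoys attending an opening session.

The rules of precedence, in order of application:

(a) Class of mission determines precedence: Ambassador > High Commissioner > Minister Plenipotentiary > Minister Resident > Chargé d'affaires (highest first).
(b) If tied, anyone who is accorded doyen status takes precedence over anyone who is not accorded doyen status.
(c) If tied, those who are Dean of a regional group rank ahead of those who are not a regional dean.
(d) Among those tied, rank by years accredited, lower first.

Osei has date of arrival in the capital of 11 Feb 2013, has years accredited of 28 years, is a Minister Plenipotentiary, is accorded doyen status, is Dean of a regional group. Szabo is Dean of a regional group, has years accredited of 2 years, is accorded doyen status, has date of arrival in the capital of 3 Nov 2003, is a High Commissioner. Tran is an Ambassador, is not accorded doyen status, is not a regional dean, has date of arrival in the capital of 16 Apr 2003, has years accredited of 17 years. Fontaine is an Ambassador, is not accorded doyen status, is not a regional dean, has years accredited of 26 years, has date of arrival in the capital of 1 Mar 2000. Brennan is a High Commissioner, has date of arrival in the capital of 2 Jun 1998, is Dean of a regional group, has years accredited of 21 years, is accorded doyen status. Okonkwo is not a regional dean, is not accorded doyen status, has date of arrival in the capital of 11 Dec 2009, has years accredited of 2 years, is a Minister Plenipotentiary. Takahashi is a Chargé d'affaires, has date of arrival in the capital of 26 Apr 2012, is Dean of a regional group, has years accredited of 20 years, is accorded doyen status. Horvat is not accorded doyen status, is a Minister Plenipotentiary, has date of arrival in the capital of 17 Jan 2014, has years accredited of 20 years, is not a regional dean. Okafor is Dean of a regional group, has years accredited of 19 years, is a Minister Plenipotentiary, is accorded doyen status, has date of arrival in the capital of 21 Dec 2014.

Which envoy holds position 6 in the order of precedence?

By class of mission: Tran and Fontaine (Ambassador); then Szabo and Brennan (High Commissioner); then Okafor, Osei, Okonkwo and Horvat (Minister Plenipotentiary); then Takahashi (Chargé d'affaires).
Tran and Fontaine are each not accorded doyen status, so the next rule applies.
Tran and Fontaine are each not a regional dean, so the next rule applies.
Among Tran and Fontaine, by years accredited (lower first): Tran (17 years) before Fontaine (26 years).
Szabo and Brennan are each accorded doyen status, so the next rule applies.
Szabo and Brennan are each Dean of a regional group, so the next rule applies.
Among Szabo and Brennan, by years accredited (lower first): Szabo (2 years) before Brennan (21 years).
Among Okafor, Osei, Okonkwo and Horvat, accorded doyen status before not accorded doyen status: Okafor and Osei (accorded doyen status) before Okonkwo and Horvat (not accorded doyen status).
Okafor and Osei are each Dean of a regional group, so the next rule applies.
Among Okafor and Osei, by years accredited (lower first): Okafor (19 years) before Osei (28 years).
Okonkwo and Horvat are each not a regional dean, so the next rule applies.
Among Okonkwo and Horvat, by years accredited (lower first): Okonkwo (2 years) before Horvat (20 years).
Order: Tran, Fontaine, Szabo, Brennan, Okafor, Osei, Okonkwo, Horvat, Takahashi.

Osei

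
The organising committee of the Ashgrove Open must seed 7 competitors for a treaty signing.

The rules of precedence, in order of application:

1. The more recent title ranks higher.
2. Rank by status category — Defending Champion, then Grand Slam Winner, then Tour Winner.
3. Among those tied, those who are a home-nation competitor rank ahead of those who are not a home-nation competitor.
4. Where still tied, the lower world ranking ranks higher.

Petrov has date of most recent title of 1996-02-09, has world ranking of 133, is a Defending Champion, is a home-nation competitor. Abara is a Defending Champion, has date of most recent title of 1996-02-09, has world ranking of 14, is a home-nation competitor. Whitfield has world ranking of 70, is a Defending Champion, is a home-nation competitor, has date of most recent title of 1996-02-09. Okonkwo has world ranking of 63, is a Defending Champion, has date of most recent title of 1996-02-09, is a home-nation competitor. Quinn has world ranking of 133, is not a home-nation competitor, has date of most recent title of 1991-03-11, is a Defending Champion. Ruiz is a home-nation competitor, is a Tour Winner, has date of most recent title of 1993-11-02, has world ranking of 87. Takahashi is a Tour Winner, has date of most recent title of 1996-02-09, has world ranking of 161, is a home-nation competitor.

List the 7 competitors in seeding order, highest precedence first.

By date of most recent title (later first): Abara, Okonkwo, Whitfield, Petrov and Takahashi (each 1996-02-09); then Ruiz (1993-11-02); then Quinn (1991-03-11).
Among Abara, Okonkwo, Whitfield, Petrov and Takahashi, by status category: Abara, Okonkwo, Whitfield and Petrov (Defending Champion) before Takahashi (Tour Winner).
Abara, Okonkwo, Whitfield and Petrov are each a home-nation competitor, so the next rule applies.
Among Abara, Okonkwo, Whitfield and Petrov, by world ranking (lower first): Abara (14) before Okonkwo (63) before Whitfield (70) before Petrov (133).
Full order: Abara, Okonkwo, Whitfield, Petrov, Takahashi, Ruiz, Quinn.

Abara, Okonkwo, Whitfield, Petrov, Takahashi, Ruiz, Quinn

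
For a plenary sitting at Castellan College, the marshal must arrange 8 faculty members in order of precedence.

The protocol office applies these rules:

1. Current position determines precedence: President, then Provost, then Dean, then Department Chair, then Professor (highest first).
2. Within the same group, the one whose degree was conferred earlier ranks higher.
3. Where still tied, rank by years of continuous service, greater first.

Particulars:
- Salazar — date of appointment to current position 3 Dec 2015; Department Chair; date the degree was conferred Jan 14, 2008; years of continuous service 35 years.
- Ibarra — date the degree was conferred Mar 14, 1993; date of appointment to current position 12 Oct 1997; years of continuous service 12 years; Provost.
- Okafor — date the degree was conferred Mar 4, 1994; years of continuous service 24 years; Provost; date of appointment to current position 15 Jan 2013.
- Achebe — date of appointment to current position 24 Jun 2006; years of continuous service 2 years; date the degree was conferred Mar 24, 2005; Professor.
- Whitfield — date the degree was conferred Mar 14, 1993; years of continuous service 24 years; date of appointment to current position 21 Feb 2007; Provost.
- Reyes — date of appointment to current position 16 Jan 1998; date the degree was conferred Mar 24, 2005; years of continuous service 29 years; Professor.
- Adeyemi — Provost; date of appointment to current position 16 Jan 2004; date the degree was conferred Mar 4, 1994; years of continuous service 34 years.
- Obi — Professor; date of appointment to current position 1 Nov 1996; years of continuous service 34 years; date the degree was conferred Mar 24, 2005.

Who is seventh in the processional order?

Reyes

By current position: Whitfield, Ibarra, Adeyemi and Okafor (Provost); then Salazar (Department Chair); then Obi, Reyes and Achebe (Professor).
Among Whitfield, Ibarra, Adeyemi and Okafor, by date the degree was conferred (earlier first): Whitfield and Ibarra (Mar 14, 1993) before Adeyemi and Okafor (Mar 4, 1994).
Among Whitfield and Ibarra, by years of continuous service (higher first): Whitfield (24 years) before Ibarra (12 years).
Among Adeyemi and Okafor, by years of continuous service (higher first): Adeyemi (34 years) before Okafor (24 years).
Obi, Reyes and Achebe all have date the degree was conferred Mar 24, 2005, so the next rule applies.
Among Obi, Reyes and Achebe, by years of continuous service (higher first): Obi (34 years) before Reyes (29 years) before Achebe (2 years).
Order: Whitfield, Ibarra, Adeyemi, Okafor, Salazar, Obi, Reyes, Achebe.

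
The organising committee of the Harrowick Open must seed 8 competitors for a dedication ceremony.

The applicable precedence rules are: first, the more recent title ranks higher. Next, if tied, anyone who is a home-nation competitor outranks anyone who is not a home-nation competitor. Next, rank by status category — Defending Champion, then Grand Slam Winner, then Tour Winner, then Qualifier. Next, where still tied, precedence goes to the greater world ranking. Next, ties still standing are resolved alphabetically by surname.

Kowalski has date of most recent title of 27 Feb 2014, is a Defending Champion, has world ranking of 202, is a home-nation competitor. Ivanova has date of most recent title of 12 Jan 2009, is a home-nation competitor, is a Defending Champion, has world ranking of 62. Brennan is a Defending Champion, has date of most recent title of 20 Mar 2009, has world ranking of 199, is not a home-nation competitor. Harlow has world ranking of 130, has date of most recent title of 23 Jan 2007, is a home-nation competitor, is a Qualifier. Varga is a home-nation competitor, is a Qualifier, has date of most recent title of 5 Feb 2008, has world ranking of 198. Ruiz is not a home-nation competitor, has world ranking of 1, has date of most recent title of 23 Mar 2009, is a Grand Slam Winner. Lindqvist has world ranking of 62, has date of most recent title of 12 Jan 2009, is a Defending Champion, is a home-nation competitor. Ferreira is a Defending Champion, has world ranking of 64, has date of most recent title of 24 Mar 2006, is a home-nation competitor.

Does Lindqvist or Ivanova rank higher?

By date of most recent title (later first): Kowalski (27 Feb 2014); then Ruiz (23 Mar 2009); then Brennan (20 Mar 2009); then Ivanova and Lindqvist (both 12 Jan 2009); then Varga (5 Feb 2008); then Harlow (23 Jan 2007); then Ferreira (24 Mar 2006).
Ivanova and Lindqvist are each a home-nation competitor, so the next rule applies.
Ivanova and Lindqvist are each Defending Champion, so the next rule applies.
Ivanova and Lindqvist both have world ranking 62, so the next rule applies.
Among Ivanova and Lindqvist, alphabetically by surname: Ivanova before Lindqvist.
So Ivanova takes precedence.

Ivanova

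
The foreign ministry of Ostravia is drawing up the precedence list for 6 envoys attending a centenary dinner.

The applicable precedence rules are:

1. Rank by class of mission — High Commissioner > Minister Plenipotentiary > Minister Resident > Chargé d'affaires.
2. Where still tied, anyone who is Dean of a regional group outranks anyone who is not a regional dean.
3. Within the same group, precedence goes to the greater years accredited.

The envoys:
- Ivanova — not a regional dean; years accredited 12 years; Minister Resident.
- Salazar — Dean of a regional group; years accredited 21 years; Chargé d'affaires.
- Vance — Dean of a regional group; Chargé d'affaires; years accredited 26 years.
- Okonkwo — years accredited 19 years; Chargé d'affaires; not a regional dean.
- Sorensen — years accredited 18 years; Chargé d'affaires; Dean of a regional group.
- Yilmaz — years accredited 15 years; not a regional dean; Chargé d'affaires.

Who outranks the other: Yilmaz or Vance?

By class of mission: Ivanova (Minister Resident); then Vance, Salazar, Sorensen, Okonkwo and Yilmaz (Chargé d'affaires).
Among Vance, Salazar, Sorensen, Okonkwo and Yilmaz, Dean of a regional group before not a regional dean: Vance, Salazar and Sorensen (Dean of a regional group) before Okonkwo and Yilmaz (not a regional dean).
Among Vance, Salazar and Sorensen, by years accredited (higher first): Vance (26 years) before Salazar (21 years) before Sorensen (18 years).
Among Okonkwo and Yilmaz, by years accredited (higher first): Okonkwo (19 years) before Yilmaz (15 years).
So Vance takes precedence.

Vance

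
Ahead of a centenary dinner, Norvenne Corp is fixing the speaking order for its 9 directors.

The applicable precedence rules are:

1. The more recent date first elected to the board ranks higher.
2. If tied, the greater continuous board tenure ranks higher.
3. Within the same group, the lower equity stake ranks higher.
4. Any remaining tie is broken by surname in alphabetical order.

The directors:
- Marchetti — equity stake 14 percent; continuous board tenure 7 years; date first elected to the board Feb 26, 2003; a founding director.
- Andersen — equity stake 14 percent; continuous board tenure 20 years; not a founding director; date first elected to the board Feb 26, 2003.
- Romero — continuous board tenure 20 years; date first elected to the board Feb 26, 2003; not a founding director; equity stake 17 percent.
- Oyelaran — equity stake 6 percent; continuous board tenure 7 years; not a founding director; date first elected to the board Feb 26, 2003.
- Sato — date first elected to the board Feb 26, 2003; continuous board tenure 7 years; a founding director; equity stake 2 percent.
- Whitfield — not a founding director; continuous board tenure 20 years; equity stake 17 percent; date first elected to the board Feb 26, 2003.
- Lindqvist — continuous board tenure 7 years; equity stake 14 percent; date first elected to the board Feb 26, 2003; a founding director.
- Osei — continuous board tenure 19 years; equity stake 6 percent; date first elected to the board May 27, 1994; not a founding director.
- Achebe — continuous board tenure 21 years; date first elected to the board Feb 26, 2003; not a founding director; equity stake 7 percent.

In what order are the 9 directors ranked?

By date first elected to the board (later first): Achebe, Andersen, Romero, Whitfield, Sato, Oyelaran, Lindqvist and Marchetti (each Feb 26, 2003); then Osei (May 27, 1994).
Among Achebe, Andersen, Romero, Whitfield, Sato, Oyelaran, Lindqvist and Marchetti, by continuous board tenure (higher first): Achebe (21 years) before Andersen, Romero and Whitfield (20 years) before Sato, Oyelaran, Lindqvist and Marchetti (7 years).
Among Andersen, Romero and Whitfield, by equity stake (lower first): Andersen (14 percent) before Romero and Whitfield (17 percent).
Among Romero and Whitfield, alphabetically by surname: Romero before Whitfield.
Among Sato, Oyelaran, Lindqvist and Marchetti, by equity stake (lower first): Sato (2 percent) before Oyelaran (6 percent) before Lindqvist and Marchetti (14 percent).
Among Lindqvist and Marchetti, alphabetically by surname: Lindqvist before Marchetti.
Full order: Achebe, Andersen, Romero, Whitfield, Sato, Oyelaran, Lindqvist, Marchetti, Osei.

Achebe, Andersen, Romero, Whitfield, Sato, Oyelaran, Lindqvist, Marchetti, Osei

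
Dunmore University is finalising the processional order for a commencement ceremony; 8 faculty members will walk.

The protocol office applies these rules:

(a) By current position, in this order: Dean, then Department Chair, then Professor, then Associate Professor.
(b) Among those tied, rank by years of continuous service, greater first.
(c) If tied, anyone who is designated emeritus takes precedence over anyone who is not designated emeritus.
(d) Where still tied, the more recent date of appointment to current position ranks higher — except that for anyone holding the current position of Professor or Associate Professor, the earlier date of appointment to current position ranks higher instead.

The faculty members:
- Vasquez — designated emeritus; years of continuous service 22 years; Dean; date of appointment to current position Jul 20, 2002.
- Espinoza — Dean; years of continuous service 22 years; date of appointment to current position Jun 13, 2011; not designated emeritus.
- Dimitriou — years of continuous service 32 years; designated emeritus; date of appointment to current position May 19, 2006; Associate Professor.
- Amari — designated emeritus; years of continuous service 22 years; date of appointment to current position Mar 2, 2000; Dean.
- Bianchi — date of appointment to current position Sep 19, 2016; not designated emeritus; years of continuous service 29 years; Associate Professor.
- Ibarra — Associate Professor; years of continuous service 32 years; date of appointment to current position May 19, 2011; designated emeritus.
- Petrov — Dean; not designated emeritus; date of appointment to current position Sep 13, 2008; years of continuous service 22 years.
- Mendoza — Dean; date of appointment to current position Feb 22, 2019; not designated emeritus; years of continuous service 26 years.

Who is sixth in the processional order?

Dimitriou

By current position: Mendoza, Vasquez, Amari, Espinoza and Petrov (Dean); then Dimitriou, Ibarra and Bianchi (Associate Professor).
Among Mendoza, Vasquez, Amari, Espinoza and Petrov, by years of continuous service (higher first): Mendoza (26 years) before Vasquez, Amari, Espinoza and Petrov (22 years).
Among Vasquez, Amari, Espinoza and Petrov, designated emeritus before not designated emeritus: Vasquez and Amari (designated emeritus) before Espinoza and Petrov (not designated emeritus).
Among Vasquez and Amari, by date of appointment to current position (later first): Vasquez (Jul 20, 2002) before Amari (Mar 2, 2000).
Among Espinoza and Petrov, by date of appointment to current position (later first): Espinoza (Jun 13, 2011) before Petrov (Sep 13, 2008).
Among Dimitriou, Ibarra and Bianchi, by years of continuous service (higher first): Dimitriou and Ibarra (32 years) before Bianchi (29 years).
Dimitriou and Ibarra are each designated emeritus, so the next rule applies.
Among Dimitriou and Ibarra, by date of appointment to current position (earlier first) (reversed rule for this group): Dimitriou (May 19, 2006) before Ibarra (May 19, 2011).
Order: Mendoza, Vasquez, Amari, Espinoza, Petrov, Dimitriou, Ibarra, Bianchi.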